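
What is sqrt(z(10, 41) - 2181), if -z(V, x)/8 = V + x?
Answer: I*sqrt(2589) ≈ 50.882*I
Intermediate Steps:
z(V, x) = -8*V - 8*x (z(V, x) = -8*(V + x) = -8*V - 8*x)
sqrt(z(10, 41) - 2181) = sqrt((-8*10 - 8*41) - 2181) = sqrt((-80 - 328) - 2181) = sqrt(-408 - 2181) = sqrt(-2589) = I*sqrt(2589)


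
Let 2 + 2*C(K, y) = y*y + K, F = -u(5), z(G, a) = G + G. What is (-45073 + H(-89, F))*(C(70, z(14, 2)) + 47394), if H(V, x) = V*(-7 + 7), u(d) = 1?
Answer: -2155390860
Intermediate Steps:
z(G, a) = 2*G
F = -1 (F = -1*1 = -1)
C(K, y) = -1 + K/2 + y²/2 (C(K, y) = -1 + (y*y + K)/2 = -1 + (y² + K)/2 = -1 + (K + y²)/2 = -1 + (K/2 + y²/2) = -1 + K/2 + y²/2)
H(V, x) = 0 (H(V, x) = V*0 = 0)
(-45073 + H(-89, F))*(C(70, z(14, 2)) + 47394) = (-45073 + 0)*((-1 + (½)*70 + (2*14)²/2) + 47394) = -45073*((-1 + 35 + (½)*28²) + 47394) = -45073*((-1 + 35 + (½)*784) + 47394) = -45073*((-1 + 35 + 392) + 47394) = -45073*(426 + 47394) = -45073*47820 = -2155390860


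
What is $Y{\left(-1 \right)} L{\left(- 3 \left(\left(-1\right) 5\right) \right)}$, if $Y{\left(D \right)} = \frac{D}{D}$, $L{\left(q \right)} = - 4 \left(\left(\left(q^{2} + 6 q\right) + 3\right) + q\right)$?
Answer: $-1332$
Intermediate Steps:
$L{\left(q \right)} = -12 - 28 q - 4 q^{2}$ ($L{\left(q \right)} = - 4 \left(\left(3 + q^{2} + 6 q\right) + q\right) = - 4 \left(3 + q^{2} + 7 q\right) = -12 - 28 q - 4 q^{2}$)
$Y{\left(D \right)} = 1$
$Y{\left(-1 \right)} L{\left(- 3 \left(\left(-1\right) 5\right) \right)} = 1 \left(-12 - 28 \left(- 3 \left(\left(-1\right) 5\right)\right) - 4 \left(- 3 \left(\left(-1\right) 5\right)\right)^{2}\right) = 1 \left(-12 - 28 \left(\left(-3\right) \left(-5\right)\right) - 4 \left(\left(-3\right) \left(-5\right)\right)^{2}\right) = 1 \left(-12 - 420 - 4 \cdot 15^{2}\right) = 1 \left(-12 - 420 - 900\right) = 1 \left(-1332\right) = -1332$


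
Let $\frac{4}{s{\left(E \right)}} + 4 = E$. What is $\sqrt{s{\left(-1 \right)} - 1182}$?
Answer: $\frac{i \sqrt{29570}}{5} \approx 34.392 i$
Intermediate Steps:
$s{\left(E \right)} = \frac{4}{-4 + E}$
$\sqrt{s{\left(-1 \right)} - 1182} = \sqrt{\frac{4}{-4 - 1} - 1182} = \sqrt{\frac{4}{-5} - 1182} = \sqrt{4 \left(- \frac{1}{5}\right) - 1182} = \sqrt{- \frac{4}{5} - 1182} = \sqrt{- \frac{5914}{5}} = \frac{i \sqrt{29570}}{5}$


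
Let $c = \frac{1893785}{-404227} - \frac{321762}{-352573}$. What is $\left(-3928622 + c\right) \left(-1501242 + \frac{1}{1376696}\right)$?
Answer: $\frac{1157187643310332037542117929983}{196206061463841416} \approx 5.8978 \cdot 10^{12}$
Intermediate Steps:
$c = - \frac{537632570831}{142519526071}$ ($c = 1893785 \left(- \frac{1}{404227}\right) - - \frac{321762}{352573} = - \frac{1893785}{404227} + \frac{321762}{352573} = - \frac{537632570831}{142519526071} \approx -3.7723$)
$\left(-3928622 + c\right) \left(-1501242 + \frac{1}{1376696}\right) = \left(-3928622 - \frac{537632570831}{142519526071}\right) \left(-1501242 + \frac{1}{1376696}\right) = - \frac{559905883184674993 \left(-1501242 + \frac{1}{1376696}\right)}{142519526071} = \left(- \frac{559905883184674993}{142519526071}\right) \left(- \frac{2066753856431}{1376696}\right) = \frac{1157187643310332037542117929983}{196206061463841416}$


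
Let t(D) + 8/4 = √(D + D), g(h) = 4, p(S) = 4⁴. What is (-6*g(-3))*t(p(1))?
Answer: 48 - 384*√2 ≈ -495.06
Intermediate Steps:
p(S) = 256
t(D) = -2 + √2*√D (t(D) = -2 + √(D + D) = -2 + √(2*D) = -2 + √2*√D)
(-6*g(-3))*t(p(1)) = (-6*4)*(-2 + √2*√256) = -24*(-2 + √2*16) = -24*(-2 + 16*√2) = 48 - 384*√2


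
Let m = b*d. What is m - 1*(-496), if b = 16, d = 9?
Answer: 640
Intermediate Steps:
m = 144 (m = 16*9 = 144)
m - 1*(-496) = 144 - 1*(-496) = 144 + 496 = 640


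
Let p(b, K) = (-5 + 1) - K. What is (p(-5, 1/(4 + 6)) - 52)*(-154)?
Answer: 43197/5 ≈ 8639.4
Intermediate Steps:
p(b, K) = -4 - K
(p(-5, 1/(4 + 6)) - 52)*(-154) = ((-4 - 1/(4 + 6)) - 52)*(-154) = ((-4 - 1/10) - 52)*(-154) = (-41/10 - 52)*(-154) = -561/10*(-154) = 43197/5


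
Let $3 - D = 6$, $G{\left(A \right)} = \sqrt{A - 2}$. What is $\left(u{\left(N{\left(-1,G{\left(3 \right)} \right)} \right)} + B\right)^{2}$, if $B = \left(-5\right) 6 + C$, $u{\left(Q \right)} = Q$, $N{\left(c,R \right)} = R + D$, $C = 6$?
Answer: $676$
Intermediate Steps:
$G{\left(A \right)} = \sqrt{-2 + A}$
$D = -3$ ($D = 3 - 6 = -3$)
$N{\left(c,R \right)} = -3 + R$ ($N{\left(c,R \right)} = R - 3 = -3 + R$)
$B = -24$ ($B = \left(-5\right) 6 + 6 = -30 + 6 = -24$)
$\left(u{\left(N{\left(-1,G{\left(3 \right)} \right)} \right)} + B\right)^{2} = \left(\left(-3 + \sqrt{-2 + 3}\right) - 24\right)^{2} = \left(\left(-3 + \sqrt{1}\right) - 24\right)^{2} = \left(\left(-3 + 1\right) - 24\right)^{2} = \left(-2 - 24\right)^{2} = \left(-26\right)^{2} = 676$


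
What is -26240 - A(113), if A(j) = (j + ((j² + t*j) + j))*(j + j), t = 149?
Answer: -6768272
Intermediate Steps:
A(j) = 2*j*(j² + 151*j) (A(j) = (j + ((j² + 149*j) + j))*(j + j) = (j + (j² + 150*j))*(2*j) = (j² + 151*j)*(2*j) = 2*j*(j² + 151*j))
-26240 - A(113) = -26240 - 2*113²*(151 + 113) = -26240 - 2*12769*264 = -26240 - 1*6742032 = -26240 - 6742032 = -6768272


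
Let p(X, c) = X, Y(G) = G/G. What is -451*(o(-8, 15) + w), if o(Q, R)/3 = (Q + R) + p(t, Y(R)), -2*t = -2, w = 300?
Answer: -146124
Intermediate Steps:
t = 1 (t = -½*(-2) = 1)
Y(G) = 1
o(Q, R) = 3 + 3*Q + 3*R (o(Q, R) = 3*((Q + R) + 1) = 3*(1 + Q + R) = 3 + 3*Q + 3*R)
-451*(o(-8, 15) + w) = -451*((3 + 3*(-8) + 3*15) + 300) = -451*((3 - 24 + 45) + 300) = -451*(24 + 300) = -451*324 = -146124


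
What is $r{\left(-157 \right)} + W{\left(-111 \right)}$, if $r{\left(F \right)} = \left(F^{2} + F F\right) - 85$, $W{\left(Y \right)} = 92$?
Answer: $49305$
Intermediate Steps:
$r{\left(F \right)} = -85 + 2 F^{2}$ ($r{\left(F \right)} = \left(F^{2} + F^{2}\right) - 85 = 2 F^{2} - 85 = -85 + 2 F^{2}$)
$r{\left(-157 \right)} + W{\left(-111 \right)} = \left(-85 + 2 \left(-157\right)^{2}\right) + 92 = \left(-85 + 2 \cdot 24649\right) + 92 = \left(-85 + 49298\right) + 92 = 49213 + 92 = 49305$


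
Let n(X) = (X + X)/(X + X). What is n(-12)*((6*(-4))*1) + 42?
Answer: 18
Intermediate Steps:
n(X) = 1 (n(X) = (2*X)/((2*X)) = (2*X)*(1/(2*X)) = 1)
n(-12)*((6*(-4))*1) + 42 = 1*((6*(-4))*1) + 42 = 1*(-24*1) + 42 = 1*(-24) + 42 = -24 + 42 = 18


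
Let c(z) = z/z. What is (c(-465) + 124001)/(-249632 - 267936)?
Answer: -62001/258784 ≈ -0.23959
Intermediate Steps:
c(z) = 1
(c(-465) + 124001)/(-249632 - 267936) = (1 + 124001)/(-249632 - 267936) = 124002/(-517568) = 124002*(-1/517568) = -62001/258784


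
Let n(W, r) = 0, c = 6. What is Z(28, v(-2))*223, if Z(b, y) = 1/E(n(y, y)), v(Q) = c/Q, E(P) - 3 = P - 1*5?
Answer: -223/2 ≈ -111.50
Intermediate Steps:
E(P) = -2 + P (E(P) = 3 + (P - 1*5) = 3 + (P - 5) = 3 + (-5 + P) = -2 + P)
v(Q) = 6/Q
Z(b, y) = -½ (Z(b, y) = 1/(-2 + 0) = 1/(-2) = -½)
Z(28, v(-2))*223 = -½*223 = -223/2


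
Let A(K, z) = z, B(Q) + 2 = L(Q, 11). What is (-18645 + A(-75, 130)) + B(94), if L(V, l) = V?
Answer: -18423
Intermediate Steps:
B(Q) = -2 + Q
(-18645 + A(-75, 130)) + B(94) = (-18645 + 130) + (-2 + 94) = -18515 + 92 = -18423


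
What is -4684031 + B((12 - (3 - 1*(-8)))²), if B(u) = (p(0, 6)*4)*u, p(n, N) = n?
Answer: -4684031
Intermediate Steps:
B(u) = 0 (B(u) = (0*4)*u = 0*u = 0)
-4684031 + B((12 - (3 - 1*(-8)))²) = -4684031 + 0 = -4684031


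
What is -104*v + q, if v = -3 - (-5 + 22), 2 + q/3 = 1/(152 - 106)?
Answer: 95407/46 ≈ 2074.1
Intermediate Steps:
q = -273/46 (q = -6 + 3/(152 - 106) = -6 + 3/46 = -273/46 ≈ -5.9348)
v = -20 (v = -3 - 1*17 = -3 - 17 = -20)
-104*v + q = -104*(-20) - 273/46 = 2080 - 273/46 = 95407/46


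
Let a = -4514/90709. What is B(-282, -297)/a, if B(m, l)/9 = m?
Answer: 115109721/2257 ≈ 51001.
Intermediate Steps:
B(m, l) = 9*m
a = -4514/90709 (a = -4514*1/90709 = -4514/90709 ≈ -0.049764)
B(-282, -297)/a = (9*(-282))/(-4514/90709) = -2538*(-90709/4514) = 115109721/2257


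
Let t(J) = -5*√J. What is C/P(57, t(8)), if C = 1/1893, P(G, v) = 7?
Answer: 1/13251 ≈ 7.5466e-5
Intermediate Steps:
C = 1/1893 ≈ 0.00052826
C/P(57, t(8)) = (1/1893)/7 = (1/1893)*(⅐) = 1/13251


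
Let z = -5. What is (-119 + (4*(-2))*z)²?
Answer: 6241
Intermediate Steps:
(-119 + (4*(-2))*z)² = (-119 + (4*(-2))*(-5))² = (-119 - 8*(-5))² = (-119 + 40)² = (-79)² = 6241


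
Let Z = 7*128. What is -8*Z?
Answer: -7168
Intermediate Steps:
Z = 896
-8*Z = -8*896 = -7168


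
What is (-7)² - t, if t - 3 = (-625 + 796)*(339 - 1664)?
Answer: 226621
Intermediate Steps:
t = -226572 (t = 3 + (-625 + 796)*(339 - 1664) = 3 + 171*(-1325) = 3 - 226575 = -226572)
(-7)² - t = (-7)² - 1*(-226572) = 49 + 226572 = 226621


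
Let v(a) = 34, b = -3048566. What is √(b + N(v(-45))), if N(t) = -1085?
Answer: I*√3049651 ≈ 1746.3*I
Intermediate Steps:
√(b + N(v(-45))) = √(-3048566 - 1085) = √(-3049651) = I*√3049651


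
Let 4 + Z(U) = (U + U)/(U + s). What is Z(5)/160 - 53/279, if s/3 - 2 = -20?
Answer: -236497/1093680 ≈ -0.21624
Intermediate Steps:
s = -54 (s = 6 + 3*(-20) = 6 - 60 = -54)
Z(U) = -4 + 2*U/(-54 + U) (Z(U) = -4 + (U + U)/(U - 54) = -4 + (2*U)/(-54 + U) = -4 + 2*U/(-54 + U))
Z(5)/160 - 53/279 = (2*(108 - 1*5)/(-54 + 5))/160 - 53/279 = (2*(108 - 5)/(-49))*(1/160) - 53*1/279 = (2*(-1/49)*103)*(1/160) - 53/279 = -206/49*1/160 - 53/279 = -103/3920 - 53/279 = -236497/1093680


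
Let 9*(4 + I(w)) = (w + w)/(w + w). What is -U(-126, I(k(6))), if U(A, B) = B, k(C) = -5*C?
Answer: 35/9 ≈ 3.8889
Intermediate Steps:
I(w) = -35/9 (I(w) = -4 + ((w + w)/(w + w))/9 = -4 + ((2*w)/((2*w)))/9 = -4 + ((2*w)*(1/(2*w)))/9 = -4 + (1/9)*1 = -4 + 1/9 = -35/9)
-U(-126, I(k(6))) = -1*(-35/9) = 35/9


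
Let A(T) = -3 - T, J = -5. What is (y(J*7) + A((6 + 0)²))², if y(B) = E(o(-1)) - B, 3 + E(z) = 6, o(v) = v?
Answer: 1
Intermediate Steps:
E(z) = 3 (E(z) = -3 + 6 = 3)
y(B) = 3 - B
(y(J*7) + A((6 + 0)²))² = ((3 - (-5)*7) + (-3 - (6 + 0)²))² = ((3 - 1*(-35)) + (-3 - 1*6²))² = ((3 + 35) + (-3 - 1*36))² = (38 + (-3 - 36))² = (38 - 39)² = (-1)² = 1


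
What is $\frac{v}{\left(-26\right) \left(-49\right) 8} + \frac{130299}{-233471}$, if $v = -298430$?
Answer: $- \frac{5071625567}{169966888} \approx -29.839$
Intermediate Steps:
$\frac{v}{\left(-26\right) \left(-49\right) 8} + \frac{130299}{-233471} = - \frac{298430}{\left(-26\right) \left(-49\right) 8} + \frac{130299}{-233471} = - \frac{298430}{1274 \cdot 8} + 130299 \left(- \frac{1}{233471}\right) = - \frac{298430}{10192} - \frac{130299}{233471} = \left(-298430\right) \frac{1}{10192} - \frac{130299}{233471} = - \frac{149215}{5096} - \frac{130299}{233471} = - \frac{5071625567}{169966888}$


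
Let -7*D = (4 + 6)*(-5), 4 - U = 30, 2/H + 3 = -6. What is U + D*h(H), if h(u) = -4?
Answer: -382/7 ≈ -54.571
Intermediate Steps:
H = -2/9 (H = 2/(-3 - 6) = 2/(-9) = 2*(-⅑) = -2/9 ≈ -0.22222)
U = -26 (U = 4 - 1*30 = 4 - 30 = -26)
D = 50/7 (D = -(4 + 6)*(-5)/7 = -10*(-5)/7 = -⅐*(-50) = 50/7 ≈ 7.1429)
U + D*h(H) = -26 + (50/7)*(-4) = -26 - 200/7 = -382/7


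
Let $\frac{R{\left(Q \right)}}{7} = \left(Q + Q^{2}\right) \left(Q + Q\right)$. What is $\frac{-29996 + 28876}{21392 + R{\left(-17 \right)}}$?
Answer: $\frac{10}{387} \approx 0.02584$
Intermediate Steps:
$R{\left(Q \right)} = 14 Q \left(Q + Q^{2}\right)$ ($R{\left(Q \right)} = 7 \left(Q + Q^{2}\right) \left(Q + Q\right) = 7 \left(Q + Q^{2}\right) 2 Q = 7 \cdot 2 Q \left(Q + Q^{2}\right) = 14 Q \left(Q + Q^{2}\right)$)
$\frac{-29996 + 28876}{21392 + R{\left(-17 \right)}} = \frac{-29996 + 28876}{21392 + 14 \left(-17\right)^{2} \left(1 - 17\right)} = - \frac{1120}{21392 + 14 \cdot 289 \left(-16\right)} = - \frac{1120}{21392 - 64736} = - \frac{1120}{-43344} = \left(-1120\right) \left(- \frac{1}{43344}\right) = \frac{10}{387}$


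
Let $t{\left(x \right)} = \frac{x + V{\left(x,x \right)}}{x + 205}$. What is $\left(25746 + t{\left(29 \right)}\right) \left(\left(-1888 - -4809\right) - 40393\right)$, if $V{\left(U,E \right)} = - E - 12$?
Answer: $- \frac{37625335424}{39} \approx -9.6475 \cdot 10^{8}$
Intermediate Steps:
$V{\left(U,E \right)} = -12 - E$
$t{\left(x \right)} = - \frac{12}{205 + x}$ ($t{\left(x \right)} = \frac{x - \left(12 + x\right)}{x + 205} = - \frac{12}{205 + x}$)
$\left(25746 + t{\left(29 \right)}\right) \left(\left(-1888 - -4809\right) - 40393\right) = \left(25746 - \frac{12}{205 + 29}\right) \left(\left(-1888 - -4809\right) - 40393\right) = \left(25746 - \frac{12}{234}\right) \left(\left(-1888 + 4809\right) - 40393\right) = \left(25746 - \frac{2}{39}\right) \left(2921 - 40393\right) = \left(25746 - \frac{2}{39}\right) \left(-37472\right) = \frac{1004092}{39} \left(-37472\right) = - \frac{37625335424}{39}$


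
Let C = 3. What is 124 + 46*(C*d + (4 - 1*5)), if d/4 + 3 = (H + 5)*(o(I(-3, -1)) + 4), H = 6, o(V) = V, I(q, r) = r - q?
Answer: 34854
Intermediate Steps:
d = 252 (d = -12 + 4*((6 + 5)*((-1 - 1*(-3)) + 4)) = -12 + 4*(11*((-1 + 3) + 4)) = -12 + 4*(11*(2 + 4)) = -12 + 4*(11*6) = -12 + 4*66 = -12 + 264 = 252)
124 + 46*(C*d + (4 - 1*5)) = 124 + 46*(3*252 + (4 - 1*5)) = 124 + 46*(756 + (4 - 5)) = 124 + 46*(756 - 1) = 124 + 46*755 = 124 + 34730 = 34854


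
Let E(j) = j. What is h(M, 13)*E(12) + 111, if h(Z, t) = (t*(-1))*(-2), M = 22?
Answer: 423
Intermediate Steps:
h(Z, t) = 2*t (h(Z, t) = -t*(-2) = 2*t)
h(M, 13)*E(12) + 111 = (2*13)*12 + 111 = 26*12 + 111 = 312 + 111 = 423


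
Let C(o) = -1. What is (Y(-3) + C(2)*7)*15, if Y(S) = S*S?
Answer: 30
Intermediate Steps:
Y(S) = S²
(Y(-3) + C(2)*7)*15 = ((-3)² - 1*7)*15 = (9 - 7)*15 = 2*15 = 30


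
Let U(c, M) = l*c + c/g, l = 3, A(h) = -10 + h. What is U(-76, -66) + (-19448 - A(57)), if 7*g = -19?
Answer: -19695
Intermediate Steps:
g = -19/7 (g = (1/7)*(-19) = -19/7 ≈ -2.7143)
U(c, M) = 50*c/19 (U(c, M) = 3*c + c/(-19/7) = 3*c + c*(-7/19) = 3*c - 7*c/19 = 50*c/19)
U(-76, -66) + (-19448 - A(57)) = (50/19)*(-76) + (-19448 - (-10 + 57)) = -200 + (-19448 - 1*47) = -200 + (-19448 - 47) = -200 - 19495 = -19695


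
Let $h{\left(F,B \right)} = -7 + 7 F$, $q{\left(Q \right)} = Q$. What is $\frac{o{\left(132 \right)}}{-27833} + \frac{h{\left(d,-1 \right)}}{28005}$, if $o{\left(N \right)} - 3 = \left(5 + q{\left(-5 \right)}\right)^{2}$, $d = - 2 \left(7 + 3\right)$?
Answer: $- \frac{1391822}{259821055} \approx -0.0053568$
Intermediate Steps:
$d = -20$ ($d = \left(-2\right) 10 = -20$)
$o{\left(N \right)} = 3$ ($o{\left(N \right)} = 3 + \left(5 - 5\right)^{2} = 3 + 0^{2} = 3 + 0 = 3$)
$\frac{o{\left(132 \right)}}{-27833} + \frac{h{\left(d,-1 \right)}}{28005} = \frac{3}{-27833} + \frac{-7 + 7 \left(-20\right)}{28005} = 3 \left(- \frac{1}{27833}\right) + \left(-7 - 140\right) \frac{1}{28005} = - \frac{3}{27833} - \frac{49}{9335} = - \frac{1391822}{259821055}$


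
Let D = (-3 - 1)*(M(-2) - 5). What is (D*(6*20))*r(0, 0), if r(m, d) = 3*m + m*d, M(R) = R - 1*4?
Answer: 0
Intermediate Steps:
M(R) = -4 + R (M(R) = R - 4 = -4 + R)
r(m, d) = 3*m + d*m
D = 44 (D = (-3 - 1)*((-4 - 2) - 5) = -4*(-6 - 5) = -4*(-11) = 44)
(D*(6*20))*r(0, 0) = (44*(6*20))*(0*(3 + 0)) = (44*120)*(0*3) = 5280*0 = 0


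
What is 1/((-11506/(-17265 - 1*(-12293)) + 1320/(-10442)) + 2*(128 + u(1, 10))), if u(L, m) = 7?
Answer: 1179946/321166843 ≈ 0.0036739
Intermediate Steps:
1/((-11506/(-17265 - 1*(-12293)) + 1320/(-10442)) + 2*(128 + u(1, 10))) = 1/((-11506/(-17265 - 1*(-12293)) + 1320/(-10442)) + 2*(128 + 7)) = 1/((-11506/(-17265 + 12293) + 1320*(-1/10442)) + 2*135) = 1/((-11506/(-4972) - 660/5221) + 270) = 1/((-11506*(-1/4972) - 660/5221) + 270) = 1/((523/226 - 660/5221) + 270) = 1/(2581423/1179946 + 270) = 1/(321166843/1179946) = 1179946/321166843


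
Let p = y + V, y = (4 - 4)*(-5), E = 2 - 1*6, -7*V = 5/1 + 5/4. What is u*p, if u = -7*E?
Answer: -25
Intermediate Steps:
V = -25/28 (V = -(5/1 + 5/4)/7 = -(5*1 + 5*(1/4))/7 = -(5 + 5/4)/7 = -1/7*25/4 = -25/28 ≈ -0.89286)
E = -4 (E = 2 - 6 = -4)
u = 28 (u = -7*(-4) = 28)
y = 0 (y = 0*(-5) = 0)
p = -25/28 (p = 0 - 25/28 = -25/28 ≈ -0.89286)
u*p = 28*(-25/28) = -25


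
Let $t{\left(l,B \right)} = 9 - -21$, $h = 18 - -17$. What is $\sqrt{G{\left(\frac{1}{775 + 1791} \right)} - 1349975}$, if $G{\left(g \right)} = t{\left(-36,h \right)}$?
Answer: $i \sqrt{1349945} \approx 1161.9 i$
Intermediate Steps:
$h = 35$ ($h = 18 + 17 = 35$)
$t{\left(l,B \right)} = 30$ ($t{\left(l,B \right)} = 9 + 21 = 30$)
$G{\left(g \right)} = 30$
$\sqrt{G{\left(\frac{1}{775 + 1791} \right)} - 1349975} = \sqrt{30 - 1349975} = \sqrt{-1349945} = i \sqrt{1349945}$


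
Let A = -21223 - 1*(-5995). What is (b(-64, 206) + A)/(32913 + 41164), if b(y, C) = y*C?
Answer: -28412/74077 ≈ -0.38355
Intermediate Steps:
A = -15228 (A = -21223 + 5995 = -15228)
b(y, C) = C*y
(b(-64, 206) + A)/(32913 + 41164) = (206*(-64) - 15228)/(32913 + 41164) = (-13184 - 15228)/74077 = -28412*1/74077 = -28412/74077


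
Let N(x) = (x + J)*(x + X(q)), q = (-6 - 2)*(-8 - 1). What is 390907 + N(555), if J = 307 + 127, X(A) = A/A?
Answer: 940791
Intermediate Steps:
q = 72 (q = -8*(-9) = 72)
X(A) = 1
J = 434
N(x) = (1 + x)*(434 + x) (N(x) = (x + 434)*(x + 1) = (434 + x)*(1 + x) = (1 + x)*(434 + x))
390907 + N(555) = 390907 + (434 + 555² + 435*555) = 390907 + (434 + 308025 + 241425) = 390907 + 549884 = 940791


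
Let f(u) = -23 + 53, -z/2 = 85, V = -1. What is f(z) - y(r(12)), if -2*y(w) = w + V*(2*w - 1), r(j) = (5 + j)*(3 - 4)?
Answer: 39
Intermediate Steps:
r(j) = -5 - j (r(j) = (5 + j)*(-1) = -5 - j)
y(w) = -½ + w/2 (y(w) = -(w - (2*w - 1))/2 = -(w - (-1 + 2*w))/2 = -(w + (1 - 2*w))/2 = -(1 - w)/2 = -½ + w/2)
z = -170 (z = -2*85 = -170)
f(u) = 30
f(z) - y(r(12)) = 30 - (-½ + (-5 - 1*12)/2) = 30 - (-½ + (-5 - 12)/2) = 30 - (-½ + (½)*(-17)) = 30 - (-½ - 17/2) = 30 - 1*(-9) = 30 + 9 = 39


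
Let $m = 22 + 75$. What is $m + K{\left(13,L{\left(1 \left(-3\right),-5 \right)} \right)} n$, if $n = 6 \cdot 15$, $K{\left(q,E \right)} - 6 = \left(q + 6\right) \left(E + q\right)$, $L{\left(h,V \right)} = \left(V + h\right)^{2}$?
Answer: $132307$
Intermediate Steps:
$K{\left(q,E \right)} = 6 + \left(6 + q\right) \left(E + q\right)$ ($K{\left(q,E \right)} = 6 + \left(q + 6\right) \left(E + q\right) = 6 + \left(6 + q\right) \left(E + q\right)$)
$n = 90$
$m = 97$
$m + K{\left(13,L{\left(1 \left(-3\right),-5 \right)} \right)} n = 97 + \left(6 + 13^{2} + 6 \left(-5 + 1 \left(-3\right)\right)^{2} + 6 \cdot 13 + \left(-5 + 1 \left(-3\right)\right)^{2} \cdot 13\right) 90 = 97 + \left(6 + 169 + 6 \left(-5 - 3\right)^{2} + 78 + \left(-5 - 3\right)^{2} \cdot 13\right) 90 = 97 + \left(6 + 169 + 6 \left(-8\right)^{2} + 78 + \left(-8\right)^{2} \cdot 13\right) 90 = 97 + \left(6 + 169 + 6 \cdot 64 + 78 + 64 \cdot 13\right) 90 = 97 + \left(6 + 169 + 384 + 78 + 832\right) 90 = 97 + 1469 \cdot 90 = 97 + 132210 = 132307$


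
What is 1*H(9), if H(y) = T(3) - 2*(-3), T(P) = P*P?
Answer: 15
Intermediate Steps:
T(P) = P**2
H(y) = 15 (H(y) = 3**2 - 2*(-3) = 9 + 6 = 15)
1*H(9) = 1*15 = 15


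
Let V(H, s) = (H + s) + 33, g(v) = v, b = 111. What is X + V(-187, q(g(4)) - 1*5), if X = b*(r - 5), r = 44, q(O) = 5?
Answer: 4175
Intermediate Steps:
V(H, s) = 33 + H + s
X = 4329 (X = 111*(44 - 5) = 111*39 = 4329)
X + V(-187, q(g(4)) - 1*5) = 4329 + (33 - 187 + (5 - 1*5)) = 4329 + (33 - 187 + (5 - 5)) = 4329 + (33 - 187 + 0) = 4329 - 154 = 4175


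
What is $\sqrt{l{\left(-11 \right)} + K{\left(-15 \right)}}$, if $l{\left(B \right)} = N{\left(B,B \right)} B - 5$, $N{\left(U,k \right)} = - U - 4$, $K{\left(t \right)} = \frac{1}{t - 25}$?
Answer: $\frac{i \sqrt{32810}}{20} \approx 9.0568 i$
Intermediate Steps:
$K{\left(t \right)} = \frac{1}{-25 + t}$
$N{\left(U,k \right)} = -4 - U$
$l{\left(B \right)} = -5 + B \left(-4 - B\right)$ ($l{\left(B \right)} = \left(-4 - B\right) B - 5 = B \left(-4 - B\right) - 5 = -5 + B \left(-4 - B\right)$)
$\sqrt{l{\left(-11 \right)} + K{\left(-15 \right)}} = \sqrt{\left(-5 - - 11 \left(4 - 11\right)\right) + \frac{1}{-25 - 15}} = \sqrt{\left(-5 - \left(-11\right) \left(-7\right)\right) + \frac{1}{-40}} = \sqrt{\left(-5 - 77\right) - \frac{1}{40}} = \sqrt{-82 - \frac{1}{40}} = \sqrt{- \frac{3281}{40}} = \frac{i \sqrt{32810}}{20}$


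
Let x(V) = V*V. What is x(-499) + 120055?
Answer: 369056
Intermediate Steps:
x(V) = V²
x(-499) + 120055 = (-499)² + 120055 = 249001 + 120055 = 369056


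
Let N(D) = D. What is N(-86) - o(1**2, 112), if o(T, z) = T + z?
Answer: -199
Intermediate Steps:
N(-86) - o(1**2, 112) = -86 - (1**2 + 112) = -86 - (1 + 112) = -86 - 1*113 = -86 - 113 = -199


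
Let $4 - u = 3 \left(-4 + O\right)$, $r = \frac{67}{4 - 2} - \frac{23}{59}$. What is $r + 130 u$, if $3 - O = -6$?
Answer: $- \frac{164833}{118} \approx -1396.9$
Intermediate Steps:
$O = 9$ ($O = 3 - -6 = 3 + 6 = 9$)
$r = \frac{3907}{118}$ ($r = \frac{67}{4 - 2} - \frac{23}{59} = \frac{67}{2} - \frac{23}{59} = \frac{3907}{118} \approx 33.11$)
$u = -11$ ($u = 4 - 3 \left(-4 + 9\right) = 4 - 3 \cdot 5 = 4 - 15 = -11$)
$r + 130 u = \frac{3907}{118} + 130 \left(-11\right) = \frac{3907}{118} - 1430 = - \frac{164833}{118}$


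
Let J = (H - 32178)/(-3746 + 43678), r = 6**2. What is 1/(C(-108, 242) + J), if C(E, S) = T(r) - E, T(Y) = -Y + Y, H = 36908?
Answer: 19966/2158693 ≈ 0.0092491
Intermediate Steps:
r = 36
T(Y) = 0
C(E, S) = -E (C(E, S) = 0 - E = -E)
J = 2365/19966 (J = (36908 - 32178)/(-3746 + 43678) = 4730/39932 = 4730*(1/39932) = 2365/19966 ≈ 0.11845)
1/(C(-108, 242) + J) = 1/(-1*(-108) + 2365/19966) = 1/(108 + 2365/19966) = 1/(2158693/19966) = 19966/2158693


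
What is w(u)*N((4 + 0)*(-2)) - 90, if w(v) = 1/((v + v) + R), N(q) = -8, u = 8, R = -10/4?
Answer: -2446/27 ≈ -90.593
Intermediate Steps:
R = -5/2 (R = -10*1/4 = -5/2 ≈ -2.5000)
w(v) = 1/(-5/2 + 2*v) (w(v) = 1/((v + v) - 5/2) = 1/(2*v - 5/2) = 1/(-5/2 + 2*v))
w(u)*N((4 + 0)*(-2)) - 90 = (2/(-5 + 4*8))*(-8) - 90 = (2/(-5 + 32))*(-8) - 90 = (2/27)*(-8) - 90 = -16/27 - 90 = -2446/27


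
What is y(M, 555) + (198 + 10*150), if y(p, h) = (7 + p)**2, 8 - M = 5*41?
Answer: 37798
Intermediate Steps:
M = -197 (M = 8 - 5*41 = 8 - 1*205 = 8 - 205 = -197)
y(M, 555) + (198 + 10*150) = (7 - 197)**2 + (198 + 10*150) = (-190)**2 + (198 + 1500) = 36100 + 1698 = 37798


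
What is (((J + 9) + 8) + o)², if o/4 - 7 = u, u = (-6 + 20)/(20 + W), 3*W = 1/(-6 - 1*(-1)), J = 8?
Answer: 278455969/89401 ≈ 3114.7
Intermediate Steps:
W = -1/15 (W = 1/(3*(-6 - 1*(-1))) = 1/(3*(-6 + 1)) = (⅓)/(-5) = (⅓)*(-⅕) = -1/15 ≈ -0.066667)
u = 210/299 (u = (-6 + 20)/(20 - 1/15) = 14/(299/15) = 14*(15/299) = 210/299 ≈ 0.70234)
o = 9212/299 (o = 28 + 4*(210/299) = 28 + 840/299 = 9212/299 ≈ 30.809)
(((J + 9) + 8) + o)² = (((8 + 9) + 8) + 9212/299)² = ((17 + 8) + 9212/299)² = (25 + 9212/299)² = (16687/299)² = 278455969/89401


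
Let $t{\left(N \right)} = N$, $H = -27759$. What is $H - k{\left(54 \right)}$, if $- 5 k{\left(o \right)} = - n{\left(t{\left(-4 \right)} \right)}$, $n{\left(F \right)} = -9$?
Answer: $- \frac{138786}{5} \approx -27757.0$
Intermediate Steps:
$k{\left(o \right)} = - \frac{9}{5}$ ($k{\left(o \right)} = - \frac{\left(-1\right) \left(-9\right)}{5} = \left(- \frac{1}{5}\right) 9 = - \frac{9}{5}$)
$H - k{\left(54 \right)} = -27759 - - \frac{9}{5} = -27759 + \frac{9}{5} = - \frac{138786}{5}$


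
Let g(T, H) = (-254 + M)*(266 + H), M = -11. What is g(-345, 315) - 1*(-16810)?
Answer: -137155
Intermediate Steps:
g(T, H) = -70490 - 265*H (g(T, H) = (-254 - 11)*(266 + H) = -265*(266 + H) = -70490 - 265*H)
g(-345, 315) - 1*(-16810) = (-70490 - 265*315) - 1*(-16810) = (-70490 - 83475) + 16810 = -153965 + 16810 = -137155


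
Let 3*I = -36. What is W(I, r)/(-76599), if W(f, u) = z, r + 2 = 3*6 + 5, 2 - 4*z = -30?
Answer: -8/76599 ≈ -0.00010444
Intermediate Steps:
I = -12 (I = (1/3)*(-36) = -12)
z = 8 (z = 1/2 - 1/4*(-30) = 1/2 + 15/2 = 8)
r = 21 (r = -2 + (3*6 + 5) = -2 + (18 + 5) = -2 + 23 = 21)
W(f, u) = 8
W(I, r)/(-76599) = 8/(-76599) = 8*(-1/76599) = -8/76599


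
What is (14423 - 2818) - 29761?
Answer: -18156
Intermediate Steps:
(14423 - 2818) - 29761 = 11605 - 29761 = -18156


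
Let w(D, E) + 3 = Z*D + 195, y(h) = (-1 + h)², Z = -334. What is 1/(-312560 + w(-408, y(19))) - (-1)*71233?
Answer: 12543846367/176096 ≈ 71233.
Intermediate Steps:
w(D, E) = 192 - 334*D (w(D, E) = -3 + (-334*D + 195) = -3 + (195 - 334*D) = 192 - 334*D)
1/(-312560 + w(-408, y(19))) - (-1)*71233 = 1/(-312560 + (192 - 334*(-408))) - (-1)*71233 = 1/(-312560 + (192 + 136272)) - 1*(-71233) = 1/(-312560 + 136464) + 71233 = 1/(-176096) + 71233 = -1/176096 + 71233 = 12543846367/176096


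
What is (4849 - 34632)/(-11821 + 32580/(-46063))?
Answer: 1371894329/544543303 ≈ 2.5193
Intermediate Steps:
(4849 - 34632)/(-11821 + 32580/(-46063)) = -29783/(-11821 + 32580*(-1/46063)) = -29783/(-11821 - 32580/46063) = -29783/(-544543303/46063) = -29783*(-46063/544543303) = 1371894329/544543303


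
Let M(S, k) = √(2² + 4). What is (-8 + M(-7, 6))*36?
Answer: -288 + 72*√2 ≈ -186.18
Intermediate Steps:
M(S, k) = 2*√2 (M(S, k) = √(4 + 4) = √8 = 2*√2)
(-8 + M(-7, 6))*36 = (-8 + 2*√2)*36 = -288 + 72*√2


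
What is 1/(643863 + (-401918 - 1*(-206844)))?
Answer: 1/448789 ≈ 2.2282e-6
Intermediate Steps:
1/(643863 + (-401918 - 1*(-206844))) = 1/(643863 + (-401918 + 206844)) = 1/(643863 - 195074) = 1/448789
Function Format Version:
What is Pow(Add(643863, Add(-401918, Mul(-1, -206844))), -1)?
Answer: Rational(1, 448789) ≈ 2.2282e-6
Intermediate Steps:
Pow(Add(643863, Add(-401918, Mul(-1, -206844))), -1) = Pow(Add(643863, Add(-401918, 206844)), -1) = Pow(Add(643863, -195074), -1) = Pow(448789, -1) = Rational(1, 448789)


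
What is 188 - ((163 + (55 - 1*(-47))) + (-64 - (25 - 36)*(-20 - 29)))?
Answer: 526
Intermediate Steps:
188 - ((163 + (55 - 1*(-47))) + (-64 - (25 - 36)*(-20 - 29))) = 188 - ((163 + (55 + 47)) + (-64 - (-11)*(-49))) = 188 - ((163 + 102) + (-64 - 1*539)) = 188 - (265 + (-64 - 539)) = 188 - (265 - 603) = 188 - 1*(-338) = 188 + 338 = 526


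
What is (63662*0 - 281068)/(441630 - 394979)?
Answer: -281068/46651 ≈ -6.0249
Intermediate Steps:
(63662*0 - 281068)/(441630 - 394979) = (0 - 281068)/46651 = -281068*1/46651 = -281068/46651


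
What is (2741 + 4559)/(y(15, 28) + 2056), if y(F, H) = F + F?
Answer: 3650/1043 ≈ 3.4995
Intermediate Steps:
y(F, H) = 2*F
(2741 + 4559)/(y(15, 28) + 2056) = (2741 + 4559)/(2*15 + 2056) = 7300/(30 + 2056) = 7300/2086 = 7300*(1/2086) = 3650/1043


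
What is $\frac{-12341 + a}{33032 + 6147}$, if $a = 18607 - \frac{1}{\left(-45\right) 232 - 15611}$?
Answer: $\frac{163235567}{1020652129} \approx 0.15993$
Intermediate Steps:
$a = \frac{484730958}{26051}$ ($a = 18607 - \frac{1}{-10440 - 15611} = 18607 - \frac{1}{-26051} = 18607 - - \frac{1}{26051} = 18607 + \frac{1}{26051} = \frac{484730958}{26051} \approx 18607.0$)
$\frac{-12341 + a}{33032 + 6147} = \frac{-12341 + \frac{484730958}{26051}}{33032 + 6147} = \frac{163235567}{26051 \cdot 39179} = \frac{163235567}{26051} \cdot \frac{1}{39179} = \frac{163235567}{1020652129}$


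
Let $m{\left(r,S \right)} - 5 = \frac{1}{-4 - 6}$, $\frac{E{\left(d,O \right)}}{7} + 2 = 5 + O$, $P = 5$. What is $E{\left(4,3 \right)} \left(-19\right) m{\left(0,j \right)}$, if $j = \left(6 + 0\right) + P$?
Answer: $- \frac{19551}{5} \approx -3910.2$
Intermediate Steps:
$E{\left(d,O \right)} = 21 + 7 O$ ($E{\left(d,O \right)} = -14 + 7 \left(5 + O\right) = -14 + \left(35 + 7 O\right) = 21 + 7 O$)
$j = 11$ ($j = \left(6 + 0\right) + 5 = 6 + 5 = 11$)
$m{\left(r,S \right)} = \frac{49}{10}$ ($m{\left(r,S \right)} = 5 + \frac{1}{-4 - 6} = 5 + \frac{1}{-10} = 5 - \frac{1}{10} = \frac{49}{10}$)
$E{\left(4,3 \right)} \left(-19\right) m{\left(0,j \right)} = \left(21 + 7 \cdot 3\right) \left(-19\right) \frac{49}{10} = \left(21 + 21\right) \left(-19\right) \frac{49}{10} = 42 \left(-19\right) \frac{49}{10} = \left(-798\right) \frac{49}{10} = - \frac{19551}{5}$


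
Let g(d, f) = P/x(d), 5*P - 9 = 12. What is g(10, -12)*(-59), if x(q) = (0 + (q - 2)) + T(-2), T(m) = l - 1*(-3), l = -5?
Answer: -413/10 ≈ -41.300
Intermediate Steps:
T(m) = -2 (T(m) = -5 - 1*(-3) = -5 + 3 = -2)
P = 21/5 (P = 9/5 + (1/5)*12 = 9/5 + 12/5 = 21/5 ≈ 4.2000)
x(q) = -4 + q (x(q) = (0 + (q - 2)) - 2 = (0 + (-2 + q)) - 2 = (-2 + q) - 2 = -4 + q)
g(d, f) = 21/(5*(-4 + d))
g(10, -12)*(-59) = (21/(5*(-4 + 10)))*(-59) = ((21/5)/6)*(-59) = ((21/5)*(1/6))*(-59) = (7/10)*(-59) = -413/10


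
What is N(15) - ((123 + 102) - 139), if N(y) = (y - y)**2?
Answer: -86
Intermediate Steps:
N(y) = 0 (N(y) = 0**2 = 0)
N(15) - ((123 + 102) - 139) = 0 - ((123 + 102) - 139) = 0 - (225 - 139) = 0 - 1*86 = 0 - 86 = -86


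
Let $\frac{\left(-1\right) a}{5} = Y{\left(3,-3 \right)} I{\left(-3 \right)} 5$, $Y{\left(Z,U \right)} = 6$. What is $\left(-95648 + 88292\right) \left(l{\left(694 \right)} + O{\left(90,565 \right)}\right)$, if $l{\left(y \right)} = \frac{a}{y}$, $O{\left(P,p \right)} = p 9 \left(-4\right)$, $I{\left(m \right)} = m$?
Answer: $\frac{51916845780}{347} \approx 1.4962 \cdot 10^{8}$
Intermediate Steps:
$O{\left(P,p \right)} = - 36 p$ ($O{\left(P,p \right)} = 9 p \left(-4\right) = - 36 p$)
$a = 450$ ($a = - 5 \cdot 6 \left(-3\right) 5 = - 5 \left(\left(-18\right) 5\right) = \left(-5\right) \left(-90\right) = 450$)
$l{\left(y \right)} = \frac{450}{y}$
$\left(-95648 + 88292\right) \left(l{\left(694 \right)} + O{\left(90,565 \right)}\right) = \left(-95648 + 88292\right) \left(\frac{450}{694} - 20340\right) = - 7356 \left(450 \cdot \frac{1}{694} - 20340\right) = - 7356 \left(\frac{225}{347} - 20340\right) = \left(-7356\right) \left(- \frac{7057755}{347}\right) = \frac{51916845780}{347}$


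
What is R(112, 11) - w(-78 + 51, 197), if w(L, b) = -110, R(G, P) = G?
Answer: 222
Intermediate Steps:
R(112, 11) - w(-78 + 51, 197) = 112 - 1*(-110) = 112 + 110 = 222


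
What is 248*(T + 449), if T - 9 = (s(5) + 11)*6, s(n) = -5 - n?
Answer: 115072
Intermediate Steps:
T = 15 (T = 9 + ((-5 - 1*5) + 11)*6 = 9 + ((-5 - 5) + 11)*6 = 9 + (-10 + 11)*6 = 9 + 1*6 = 9 + 6 = 15)
248*(T + 449) = 248*(15 + 449) = 248*464 = 115072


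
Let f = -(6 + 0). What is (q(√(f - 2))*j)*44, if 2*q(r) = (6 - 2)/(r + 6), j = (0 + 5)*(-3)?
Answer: -180 + 60*I*√2 ≈ -180.0 + 84.853*I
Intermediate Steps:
j = -15 (j = 5*(-3) = -15)
f = -6 (f = -1*6 = -6)
q(r) = 2/(6 + r) (q(r) = ((6 - 2)/(r + 6))/2 = (4/(6 + r))/2 = 2/(6 + r))
(q(√(f - 2))*j)*44 = ((2/(6 + √(-6 - 2)))*(-15))*44 = ((2/(6 + √(-8)))*(-15))*44 = ((2/(6 + 2*I*√2))*(-15))*44 = -30/(6 + 2*I*√2)*44 = -1320/(6 + 2*I*√2)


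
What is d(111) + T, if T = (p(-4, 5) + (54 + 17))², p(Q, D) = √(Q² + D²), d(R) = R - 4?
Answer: 5189 + 142*√41 ≈ 6098.2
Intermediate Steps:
d(R) = -4 + R
p(Q, D) = √(D² + Q²)
T = (71 + √41)² (T = (√(5² + (-4)²) + (54 + 17))² = (√(25 + 16) + 71)² = (√41 + 71)² = (71 + √41)² ≈ 5991.2)
d(111) + T = (-4 + 111) + (71 + √41)² = 107 + (71 + √41)²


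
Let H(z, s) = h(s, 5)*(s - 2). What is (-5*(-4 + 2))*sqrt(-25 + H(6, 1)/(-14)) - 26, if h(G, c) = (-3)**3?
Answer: -26 + 5*I*sqrt(5278)/7 ≈ -26.0 + 51.893*I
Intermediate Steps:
h(G, c) = -27
H(z, s) = 54 - 27*s (H(z, s) = -27*(s - 2) = -27*(-2 + s) = 54 - 27*s)
(-5*(-4 + 2))*sqrt(-25 + H(6, 1)/(-14)) - 26 = (-5*(-4 + 2))*sqrt(-25 + (54 - 27*1)/(-14)) - 26 = (-5*(-2))*sqrt(-25 + (54 - 27)*(-1/14)) - 26 = 10*sqrt(-25 + 27*(-1/14)) - 26 = 10*sqrt(-25 - 27/14) - 26 = 10*sqrt(-377/14) - 26 = 10*(I*sqrt(5278)/14) - 26 = 5*I*sqrt(5278)/7 - 26 = -26 + 5*I*sqrt(5278)/7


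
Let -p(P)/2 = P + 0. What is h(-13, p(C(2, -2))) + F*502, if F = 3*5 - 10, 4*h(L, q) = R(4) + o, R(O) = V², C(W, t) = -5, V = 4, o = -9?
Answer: 10047/4 ≈ 2511.8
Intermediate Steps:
R(O) = 16 (R(O) = 4² = 16)
p(P) = -2*P (p(P) = -2*(P + 0) = -2*P)
h(L, q) = 7/4 (h(L, q) = (16 - 9)/4 = (¼)*7 = 7/4)
F = 5 (F = 15 - 10 = 5)
h(-13, p(C(2, -2))) + F*502 = 7/4 + 5*502 = 7/4 + 2510 = 10047/4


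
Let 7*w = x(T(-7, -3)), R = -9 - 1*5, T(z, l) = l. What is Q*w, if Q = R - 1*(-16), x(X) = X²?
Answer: 18/7 ≈ 2.5714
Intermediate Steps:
R = -14 (R = -9 - 5 = -14)
w = 9/7 (w = (⅐)*(-3)² = (⅐)*9 = 9/7 ≈ 1.2857)
Q = 2 (Q = -14 - 1*(-16) = -14 + 16 = 2)
Q*w = 2*(9/7) = 18/7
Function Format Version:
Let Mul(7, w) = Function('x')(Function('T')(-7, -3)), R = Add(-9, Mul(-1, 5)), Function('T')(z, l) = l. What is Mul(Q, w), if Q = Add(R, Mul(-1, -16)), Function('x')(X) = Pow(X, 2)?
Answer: Rational(18, 7) ≈ 2.5714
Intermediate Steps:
R = -14 (R = Add(-9, -5) = -14)
w = Rational(9, 7) (w = Mul(Rational(1, 7), Pow(-3, 2)) = Mul(Rational(1, 7), 9) = Rational(9, 7) ≈ 1.2857)
Q = 2 (Q = Add(-14, Mul(-1, -16)) = Add(-14, 16) = 2)
Mul(Q, w) = Mul(2, Rational(9, 7)) = Rational(18, 7)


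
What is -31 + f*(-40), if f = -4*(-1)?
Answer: -191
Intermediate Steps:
f = 4
-31 + f*(-40) = -31 + 4*(-40) = -31 - 160 = -191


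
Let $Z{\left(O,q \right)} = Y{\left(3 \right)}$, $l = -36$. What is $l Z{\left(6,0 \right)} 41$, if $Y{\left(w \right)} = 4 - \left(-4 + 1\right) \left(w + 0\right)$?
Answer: $-19188$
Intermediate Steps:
$Y{\left(w \right)} = 4 + 3 w$ ($Y{\left(w \right)} = 4 - - 3 w = 4 + 3 w$)
$Z{\left(O,q \right)} = 13$ ($Z{\left(O,q \right)} = 4 + 3 \cdot 3 = 4 + 9 = 13$)
$l Z{\left(6,0 \right)} 41 = \left(-36\right) 13 \cdot 41 = \left(-468\right) 41 = -19188$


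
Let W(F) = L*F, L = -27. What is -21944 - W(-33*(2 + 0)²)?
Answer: -25508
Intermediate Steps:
W(F) = -27*F
-21944 - W(-33*(2 + 0)²) = -21944 - (-27)*(-33*(2 + 0)²) = -21944 - (-27)*(-33*2²) = -21944 - (-27)*(-33*4) = -21944 - (-27)*(-132) = -21944 - 1*3564 = -21944 - 3564 = -25508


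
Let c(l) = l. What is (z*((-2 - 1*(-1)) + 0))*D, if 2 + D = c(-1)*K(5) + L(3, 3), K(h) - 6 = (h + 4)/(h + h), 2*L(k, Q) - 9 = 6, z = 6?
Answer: 42/5 ≈ 8.4000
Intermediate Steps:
L(k, Q) = 15/2 (L(k, Q) = 9/2 + (1/2)*6 = 9/2 + 3 = 15/2)
K(h) = 6 + (4 + h)/(2*h) (K(h) = 6 + (h + 4)/(h + h) = 6 + (4 + h)/((2*h)) = 6 + (4 + h)*(1/(2*h)) = 6 + (4 + h)/(2*h))
D = -7/5 (D = -2 + (-(13/2 + 2/5) + 15/2) = -2 + (-1*69/10 + 15/2) = -2 + (-69/10 + 15/2) = -2 + 3/5 = -7/5 ≈ -1.4000)
(z*((-2 - 1*(-1)) + 0))*D = (6*((-2 - 1*(-1)) + 0))*(-7/5) = (6*((-2 + 1) + 0))*(-7/5) = (6*(-1 + 0))*(-7/5) = (6*(-1))*(-7/5) = -6*(-7/5) = 42/5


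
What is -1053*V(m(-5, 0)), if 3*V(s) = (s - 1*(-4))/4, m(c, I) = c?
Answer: 351/4 ≈ 87.750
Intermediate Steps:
V(s) = ⅓ + s/12 (V(s) = ((s - 1*(-4))/4)/3 = ((s + 4)*(¼))/3 = ((4 + s)*(¼))/3 = (1 + s/4)/3 = ⅓ + s/12)
-1053*V(m(-5, 0)) = -1053*(⅓ + (1/12)*(-5)) = -1053*(⅓ - 5/12) = -1053*(-1/12) = 351/4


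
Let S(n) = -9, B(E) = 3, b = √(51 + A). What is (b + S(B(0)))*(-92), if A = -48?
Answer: 828 - 92*√3 ≈ 668.65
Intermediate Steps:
b = √3 (b = √(51 - 48) = √3 ≈ 1.7320)
(b + S(B(0)))*(-92) = (√3 - 9)*(-92) = (-9 + √3)*(-92) = 828 - 92*√3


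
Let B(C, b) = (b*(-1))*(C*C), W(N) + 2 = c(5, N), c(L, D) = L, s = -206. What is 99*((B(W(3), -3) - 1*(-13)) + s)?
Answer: -16434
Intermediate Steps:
W(N) = 3 (W(N) = -2 + 5 = 3)
B(C, b) = -b*C² (B(C, b) = (-b)*C² = -b*C²)
99*((B(W(3), -3) - 1*(-13)) + s) = 99*((-1*(-3)*3² - 1*(-13)) - 206) = 99*((-1*(-3)*9 + 13) - 206) = 99*((27 + 13) - 206) = 99*(40 - 206) = 99*(-166) = -16434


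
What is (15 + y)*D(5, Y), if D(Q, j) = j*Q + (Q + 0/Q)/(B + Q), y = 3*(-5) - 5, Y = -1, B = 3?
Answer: 175/8 ≈ 21.875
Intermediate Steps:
y = -20 (y = -15 - 5 = -20)
D(Q, j) = Q*j + Q/(3 + Q) (D(Q, j) = j*Q + (Q + 0/Q)/(3 + Q) = Q*j + (Q + 0)/(3 + Q) = Q*j + Q/(3 + Q))
(15 + y)*D(5, Y) = (15 - 20)*(5*(1 + 3*(-1) + 5*(-1))/(3 + 5)) = -25*(1 - 3 - 5)/8 = -25*(-7)/8 = -5*(-35/8) = 175/8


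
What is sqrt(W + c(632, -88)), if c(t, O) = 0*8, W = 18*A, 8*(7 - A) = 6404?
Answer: 69*I*sqrt(3) ≈ 119.51*I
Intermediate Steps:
A = -1587/2 (A = 7 - 1/8*6404 = 7 - 1601/2 = -1587/2 ≈ -793.50)
W = -14283 (W = 18*(-1587/2) = -14283)
c(t, O) = 0
sqrt(W + c(632, -88)) = sqrt(-14283 + 0) = sqrt(-14283) = 69*I*sqrt(3)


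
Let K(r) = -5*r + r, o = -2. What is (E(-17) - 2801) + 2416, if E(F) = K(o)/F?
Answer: -6553/17 ≈ -385.47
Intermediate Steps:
K(r) = -4*r
E(F) = 8/F (E(F) = (-4*(-2))/F = 8/F)
(E(-17) - 2801) + 2416 = (8/(-17) - 2801) + 2416 = (8*(-1/17) - 2801) + 2416 = (-8/17 - 2801) + 2416 = -47625/17 + 2416 = -6553/17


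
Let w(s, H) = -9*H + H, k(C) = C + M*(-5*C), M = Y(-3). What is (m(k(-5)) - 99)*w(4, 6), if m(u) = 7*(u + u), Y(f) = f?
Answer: 58512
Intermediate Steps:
M = -3
k(C) = 16*C (k(C) = C - (-15)*C = C + 15*C = 16*C)
w(s, H) = -8*H
m(u) = 14*u (m(u) = 7*(2*u) = 14*u)
(m(k(-5)) - 99)*w(4, 6) = (14*(16*(-5)) - 99)*(-8*6) = (14*(-80) - 99)*(-48) = (-1120 - 99)*(-48) = -1219*(-48) = 58512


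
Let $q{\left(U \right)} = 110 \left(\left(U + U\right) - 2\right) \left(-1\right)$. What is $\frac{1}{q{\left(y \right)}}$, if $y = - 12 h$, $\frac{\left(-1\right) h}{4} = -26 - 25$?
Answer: $\frac{1}{538780} \approx 1.856 \cdot 10^{-6}$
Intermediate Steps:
$h = 204$ ($h = - 4 \left(-26 - 25\right) = \left(-4\right) \left(-51\right) = 204$)
$y = -2448$ ($y = \left(-12\right) 204 = -2448$)
$q{\left(U \right)} = 220 - 220 U$ ($q{\left(U \right)} = 110 \left(2 U - 2\right) \left(-1\right) = 110 \left(-2 + 2 U\right) \left(-1\right) = 110 \left(2 - 2 U\right) = 220 - 220 U$)
$\frac{1}{q{\left(y \right)}} = \frac{1}{220 - -538560} = \frac{1}{220 + 538560} = \frac{1}{538780}$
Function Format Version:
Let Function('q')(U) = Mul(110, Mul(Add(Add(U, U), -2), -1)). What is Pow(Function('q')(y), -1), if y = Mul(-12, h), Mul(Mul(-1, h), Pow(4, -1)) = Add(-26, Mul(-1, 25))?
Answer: Rational(1, 538780) ≈ 1.8560e-6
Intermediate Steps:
h = 204 (h = Mul(-4, Add(-26, Mul(-1, 25))) = Mul(-4, Add(-26, -25)) = Mul(-4, -51) = 204)
y = -2448 (y = Mul(-12, 204) = -2448)
Function('q')(U) = Add(220, Mul(-220, U)) (Function('q')(U) = Mul(110, Mul(Add(Mul(2, U), -2), -1)) = Mul(110, Mul(Add(-2, Mul(2, U)), -1)) = Mul(110, Add(2, Mul(-2, U))) = Add(220, Mul(-220, U)))
Pow(Function('q')(y), -1) = Pow(Add(220, Mul(-220, -2448)), -1) = Pow(Add(220, 538560), -1) = Pow(538780, -1) = Rational(1, 538780)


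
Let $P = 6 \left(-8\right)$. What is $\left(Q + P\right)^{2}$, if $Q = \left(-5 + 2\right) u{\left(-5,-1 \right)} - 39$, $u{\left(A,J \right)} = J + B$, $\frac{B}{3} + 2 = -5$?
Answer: $441$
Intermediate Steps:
$B = -21$ ($B = -6 + 3 \left(-5\right) = -6 - 15 = -21$)
$u{\left(A,J \right)} = -21 + J$ ($u{\left(A,J \right)} = J - 21 = -21 + J$)
$Q = 27$ ($Q = \left(-5 + 2\right) \left(-21 - 1\right) - 39 = \left(-3\right) \left(-22\right) - 39 = 66 - 39 = 27$)
$P = -48$
$\left(Q + P\right)^{2} = \left(27 - 48\right)^{2} = \left(-21\right)^{2} = 441$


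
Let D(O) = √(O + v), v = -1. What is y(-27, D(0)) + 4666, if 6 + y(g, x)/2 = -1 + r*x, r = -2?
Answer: 4652 - 4*I ≈ 4652.0 - 4.0*I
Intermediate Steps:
D(O) = √(-1 + O) (D(O) = √(O - 1) = √(-1 + O))
y(g, x) = -14 - 4*x (y(g, x) = -12 + 2*(-1 - 2*x) = -12 + (-2 - 4*x) = -14 - 4*x)
y(-27, D(0)) + 4666 = (-14 - 4*√(-1 + 0)) + 4666 = (-14 - 4*I) + 4666 = 4652 - 4*I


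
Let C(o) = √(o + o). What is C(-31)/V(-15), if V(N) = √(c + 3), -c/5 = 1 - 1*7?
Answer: I*√2046/33 ≈ 1.3707*I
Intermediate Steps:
c = 30 (c = -5*(1 - 1*7) = -5*(1 - 7) = -5*(-6) = 30)
C(o) = √2*√o (C(o) = √(2*o) = √2*√o)
V(N) = √33 (V(N) = √(30 + 3) = √33)
C(-31)/V(-15) = (√2*√(-31))/(√33) = (√2*(I*√31))*(√33/33) = (I*√62)*(√33/33) = I*√2046/33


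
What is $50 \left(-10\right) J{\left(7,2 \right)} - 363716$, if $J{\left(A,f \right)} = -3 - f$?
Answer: $-361216$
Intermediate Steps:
$50 \left(-10\right) J{\left(7,2 \right)} - 363716 = 50 \left(-10\right) \left(-3 - 2\right) - 363716 = - 500 \left(-3 - 2\right) - 363716 = \left(-500\right) \left(-5\right) - 363716 = 2500 - 363716 = -361216$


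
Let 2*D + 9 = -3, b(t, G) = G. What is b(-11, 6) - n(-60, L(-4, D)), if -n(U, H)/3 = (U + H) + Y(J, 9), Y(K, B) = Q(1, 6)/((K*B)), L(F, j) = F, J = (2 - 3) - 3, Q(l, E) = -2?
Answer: -1115/6 ≈ -185.83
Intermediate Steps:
D = -6 (D = -9/2 + (1/2)*(-3) = -9/2 - 3/2 = -6)
J = -4 (J = -1 - 3 = -4)
Y(K, B) = -2/(B*K) (Y(K, B) = -2*1/(B*K) = -2/(B*K))
n(U, H) = -1/6 - 3*H - 3*U (n(U, H) = -3*((U + H) - 2/(9*(-4))) = -3*((H + U) - 2*1/9*(-1/4)) = -3*((H + U) + 1/18) = -3*(1/18 + H + U) = -1/6 - 3*H - 3*U)
b(-11, 6) - n(-60, L(-4, D)) = 6 - (-1/6 - 3*(-4) - 3*(-60)) = 6 - (-1/6 + 12 + 180) = 6 - 1*1151/6 = 6 - 1151/6 = -1115/6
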